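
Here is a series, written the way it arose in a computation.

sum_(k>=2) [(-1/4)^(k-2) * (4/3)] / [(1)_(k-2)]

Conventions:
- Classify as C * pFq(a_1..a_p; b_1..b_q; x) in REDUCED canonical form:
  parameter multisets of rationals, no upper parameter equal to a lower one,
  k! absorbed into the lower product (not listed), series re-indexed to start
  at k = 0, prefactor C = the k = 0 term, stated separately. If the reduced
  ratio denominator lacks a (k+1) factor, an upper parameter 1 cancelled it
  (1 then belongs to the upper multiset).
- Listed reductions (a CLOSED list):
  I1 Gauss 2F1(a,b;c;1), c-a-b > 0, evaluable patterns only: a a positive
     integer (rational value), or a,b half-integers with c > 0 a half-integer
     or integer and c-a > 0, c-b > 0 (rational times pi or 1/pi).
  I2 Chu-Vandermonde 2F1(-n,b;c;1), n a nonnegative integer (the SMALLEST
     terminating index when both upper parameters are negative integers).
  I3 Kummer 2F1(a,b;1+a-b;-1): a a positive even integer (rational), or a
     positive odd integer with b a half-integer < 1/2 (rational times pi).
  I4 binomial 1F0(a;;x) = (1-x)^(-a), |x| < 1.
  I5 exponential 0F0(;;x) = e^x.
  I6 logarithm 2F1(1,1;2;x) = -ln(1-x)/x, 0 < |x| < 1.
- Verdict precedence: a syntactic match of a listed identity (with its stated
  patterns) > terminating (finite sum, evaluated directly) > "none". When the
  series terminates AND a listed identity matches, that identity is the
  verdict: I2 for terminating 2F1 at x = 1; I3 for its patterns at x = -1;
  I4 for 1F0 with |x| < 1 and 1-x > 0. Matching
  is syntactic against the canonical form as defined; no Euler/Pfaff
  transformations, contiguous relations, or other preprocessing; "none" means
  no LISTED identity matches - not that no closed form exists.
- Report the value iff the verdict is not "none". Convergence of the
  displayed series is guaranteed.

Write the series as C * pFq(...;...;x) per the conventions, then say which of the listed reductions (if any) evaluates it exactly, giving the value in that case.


With C = 4/3: the canonical form is 0F0(-; -; -1/4). Verdict at x = -1/4: the exponential series (I5) matches (the 0F0 exponential series at x = -1/4). Its exact value is (4/3) * e^(-1/4).

Key observation: t_0 = 4/3 here, and (1)_k (C = 4/3) is k! itself.
Consecutive-term ratio: r(k) = (-1/4) * 1 / [(k+1)] - poly over poly, x = (-1/4) from leading terms; C = 4/3 at k = 0.


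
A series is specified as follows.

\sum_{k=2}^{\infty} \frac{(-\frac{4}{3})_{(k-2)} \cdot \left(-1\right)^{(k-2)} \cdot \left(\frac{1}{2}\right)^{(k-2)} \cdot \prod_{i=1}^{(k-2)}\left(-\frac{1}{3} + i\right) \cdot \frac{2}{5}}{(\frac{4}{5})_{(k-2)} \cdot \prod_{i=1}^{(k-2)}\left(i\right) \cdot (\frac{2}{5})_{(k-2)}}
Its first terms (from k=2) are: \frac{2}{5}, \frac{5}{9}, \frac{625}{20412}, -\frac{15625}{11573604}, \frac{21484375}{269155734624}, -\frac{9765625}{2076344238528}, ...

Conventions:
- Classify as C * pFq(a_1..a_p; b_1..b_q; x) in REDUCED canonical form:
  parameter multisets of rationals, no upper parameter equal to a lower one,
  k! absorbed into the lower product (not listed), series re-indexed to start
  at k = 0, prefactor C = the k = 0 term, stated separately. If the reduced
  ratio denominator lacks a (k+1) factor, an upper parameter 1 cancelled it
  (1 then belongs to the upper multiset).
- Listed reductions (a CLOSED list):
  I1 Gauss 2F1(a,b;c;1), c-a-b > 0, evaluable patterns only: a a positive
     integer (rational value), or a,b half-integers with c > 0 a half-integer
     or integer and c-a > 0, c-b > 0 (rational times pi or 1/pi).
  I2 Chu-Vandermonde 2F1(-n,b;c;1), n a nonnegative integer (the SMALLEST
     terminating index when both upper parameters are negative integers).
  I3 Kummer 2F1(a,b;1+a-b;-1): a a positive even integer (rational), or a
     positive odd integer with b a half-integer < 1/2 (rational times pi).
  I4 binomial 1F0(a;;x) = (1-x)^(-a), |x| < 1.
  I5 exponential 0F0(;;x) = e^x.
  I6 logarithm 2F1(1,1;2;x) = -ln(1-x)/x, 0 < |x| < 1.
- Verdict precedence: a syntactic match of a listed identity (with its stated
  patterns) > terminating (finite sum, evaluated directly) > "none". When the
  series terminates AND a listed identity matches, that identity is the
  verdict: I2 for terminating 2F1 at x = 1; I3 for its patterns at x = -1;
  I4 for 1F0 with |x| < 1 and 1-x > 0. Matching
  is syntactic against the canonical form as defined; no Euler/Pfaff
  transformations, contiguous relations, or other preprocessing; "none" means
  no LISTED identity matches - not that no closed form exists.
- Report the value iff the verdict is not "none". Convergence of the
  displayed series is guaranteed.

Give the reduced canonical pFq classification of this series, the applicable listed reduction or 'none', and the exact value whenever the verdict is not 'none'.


Canonical form: C = \frac{2}{5} times 2F2 with upper {-\frac{4}{3}, \frac{2}{3}}, lower {\frac{2}{5}, \frac{4}{5}}, x = -\frac{1}{2}. Verdict: no listed reduction: x = -\frac{1}{2} and upper {-\frac{4}{3}, \frac{2}{3}} fail every I1-I6 pattern.

The tell: t_0 = \frac{2}{5} here, and the (-1)^k factor (C = 2/5) folds into the argument's sign.
Term ratio: r(k) = -\frac{1}{2} * (k-\frac{4}{3}) (k+\frac{2}{3}) / [(k+\frac{2}{5}) (k+\frac{4}{5}) (k+1)] - rational in k. x = -\frac{1}{2}; t_0 = \frac{2}{5}; negate the roots.


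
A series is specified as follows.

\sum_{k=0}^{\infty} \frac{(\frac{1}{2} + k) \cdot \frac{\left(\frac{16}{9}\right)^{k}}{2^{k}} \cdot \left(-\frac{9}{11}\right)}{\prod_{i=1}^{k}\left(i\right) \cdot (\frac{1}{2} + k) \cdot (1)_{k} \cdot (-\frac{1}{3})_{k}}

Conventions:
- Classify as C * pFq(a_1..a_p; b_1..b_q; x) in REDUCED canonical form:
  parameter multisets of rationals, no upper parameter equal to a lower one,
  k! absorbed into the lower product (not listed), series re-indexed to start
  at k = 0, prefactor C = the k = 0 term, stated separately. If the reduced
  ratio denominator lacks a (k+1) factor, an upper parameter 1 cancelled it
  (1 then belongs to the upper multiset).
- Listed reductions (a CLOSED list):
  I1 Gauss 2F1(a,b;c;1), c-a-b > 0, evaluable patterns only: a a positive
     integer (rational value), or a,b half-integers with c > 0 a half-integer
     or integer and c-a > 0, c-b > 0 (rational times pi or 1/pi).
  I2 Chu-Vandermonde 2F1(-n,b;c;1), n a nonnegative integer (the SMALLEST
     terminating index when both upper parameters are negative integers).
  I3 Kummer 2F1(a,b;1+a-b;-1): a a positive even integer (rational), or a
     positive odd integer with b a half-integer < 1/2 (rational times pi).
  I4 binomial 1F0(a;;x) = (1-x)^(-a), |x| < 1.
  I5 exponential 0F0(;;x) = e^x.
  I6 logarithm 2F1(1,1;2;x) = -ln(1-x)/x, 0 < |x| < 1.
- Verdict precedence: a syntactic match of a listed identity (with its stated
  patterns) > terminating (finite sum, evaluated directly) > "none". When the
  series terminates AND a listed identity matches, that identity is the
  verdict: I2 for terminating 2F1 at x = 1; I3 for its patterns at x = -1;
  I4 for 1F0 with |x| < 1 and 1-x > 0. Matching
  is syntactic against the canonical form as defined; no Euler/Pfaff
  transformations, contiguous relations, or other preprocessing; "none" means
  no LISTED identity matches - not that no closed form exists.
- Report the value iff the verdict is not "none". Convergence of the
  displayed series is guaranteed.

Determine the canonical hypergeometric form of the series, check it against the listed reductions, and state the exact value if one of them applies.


First insight: x = \frac{8}{9} and the factor k + 1/2 cancels (top and bottom), leaving C = -9/11.
Term ratio: r(k) = \frac{8}{9} * 1 / [(k-\frac{1}{3}) (k+1) (k+1)] - rational in k, leading ratio \frac{8}{9}; with t_0 = -\frac{9}{11}, classification follows.

Classification (C = -\frac{9}{11}): 0F2 with upper {-}, lower {-\frac{1}{3}, 1}, argument x = \frac{8}{9}. Verdict: none. Every listed pattern misses the 0F2 form at \frac{8}{9}, upper {-}.


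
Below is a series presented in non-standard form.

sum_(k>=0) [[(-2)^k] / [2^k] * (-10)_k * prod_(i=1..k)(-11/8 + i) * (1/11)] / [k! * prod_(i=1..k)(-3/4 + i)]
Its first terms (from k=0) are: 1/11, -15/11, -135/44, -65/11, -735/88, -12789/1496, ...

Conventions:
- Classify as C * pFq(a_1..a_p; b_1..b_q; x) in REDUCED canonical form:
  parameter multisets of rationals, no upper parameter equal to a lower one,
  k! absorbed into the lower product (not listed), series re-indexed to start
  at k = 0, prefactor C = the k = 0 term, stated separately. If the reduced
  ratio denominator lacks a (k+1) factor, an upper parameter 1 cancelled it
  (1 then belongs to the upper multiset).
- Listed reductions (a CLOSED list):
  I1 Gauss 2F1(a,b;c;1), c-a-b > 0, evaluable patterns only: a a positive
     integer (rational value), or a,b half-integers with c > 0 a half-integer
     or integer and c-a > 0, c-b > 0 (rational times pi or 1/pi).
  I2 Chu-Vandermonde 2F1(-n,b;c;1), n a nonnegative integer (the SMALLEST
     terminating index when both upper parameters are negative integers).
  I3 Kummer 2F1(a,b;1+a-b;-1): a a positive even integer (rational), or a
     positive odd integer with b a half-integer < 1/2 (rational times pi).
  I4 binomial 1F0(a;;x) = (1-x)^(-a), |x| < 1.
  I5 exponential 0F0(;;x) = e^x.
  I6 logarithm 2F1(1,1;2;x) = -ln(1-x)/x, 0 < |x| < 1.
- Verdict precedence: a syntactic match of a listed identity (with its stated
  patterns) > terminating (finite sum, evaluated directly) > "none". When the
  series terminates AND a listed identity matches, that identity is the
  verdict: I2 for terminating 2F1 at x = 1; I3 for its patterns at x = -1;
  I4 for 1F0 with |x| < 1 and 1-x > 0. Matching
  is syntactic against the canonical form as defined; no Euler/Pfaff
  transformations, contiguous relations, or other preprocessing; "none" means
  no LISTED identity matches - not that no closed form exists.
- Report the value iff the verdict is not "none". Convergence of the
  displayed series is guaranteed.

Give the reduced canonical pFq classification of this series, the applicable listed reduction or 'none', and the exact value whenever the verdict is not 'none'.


At argument -1: a 2F1 with upper {-10, -3/8}, lower {1/4}, scaled by C = 1/11. Verdict: terminating - the sum ends at index 10 because -10 is a negative integer; exact evaluation follows. Its exact value is -400303997/10531840.

Key observation: from the first term 1/11: the lower running product (C = 1/11, x = -1) is a rising factorial.
Step ratio: r(k) = (-1) * (k-10) (k-3/8) / [(k+1/4) (k+1)] ; factor over Q: parameters, x = (-1), and C = 1/11.


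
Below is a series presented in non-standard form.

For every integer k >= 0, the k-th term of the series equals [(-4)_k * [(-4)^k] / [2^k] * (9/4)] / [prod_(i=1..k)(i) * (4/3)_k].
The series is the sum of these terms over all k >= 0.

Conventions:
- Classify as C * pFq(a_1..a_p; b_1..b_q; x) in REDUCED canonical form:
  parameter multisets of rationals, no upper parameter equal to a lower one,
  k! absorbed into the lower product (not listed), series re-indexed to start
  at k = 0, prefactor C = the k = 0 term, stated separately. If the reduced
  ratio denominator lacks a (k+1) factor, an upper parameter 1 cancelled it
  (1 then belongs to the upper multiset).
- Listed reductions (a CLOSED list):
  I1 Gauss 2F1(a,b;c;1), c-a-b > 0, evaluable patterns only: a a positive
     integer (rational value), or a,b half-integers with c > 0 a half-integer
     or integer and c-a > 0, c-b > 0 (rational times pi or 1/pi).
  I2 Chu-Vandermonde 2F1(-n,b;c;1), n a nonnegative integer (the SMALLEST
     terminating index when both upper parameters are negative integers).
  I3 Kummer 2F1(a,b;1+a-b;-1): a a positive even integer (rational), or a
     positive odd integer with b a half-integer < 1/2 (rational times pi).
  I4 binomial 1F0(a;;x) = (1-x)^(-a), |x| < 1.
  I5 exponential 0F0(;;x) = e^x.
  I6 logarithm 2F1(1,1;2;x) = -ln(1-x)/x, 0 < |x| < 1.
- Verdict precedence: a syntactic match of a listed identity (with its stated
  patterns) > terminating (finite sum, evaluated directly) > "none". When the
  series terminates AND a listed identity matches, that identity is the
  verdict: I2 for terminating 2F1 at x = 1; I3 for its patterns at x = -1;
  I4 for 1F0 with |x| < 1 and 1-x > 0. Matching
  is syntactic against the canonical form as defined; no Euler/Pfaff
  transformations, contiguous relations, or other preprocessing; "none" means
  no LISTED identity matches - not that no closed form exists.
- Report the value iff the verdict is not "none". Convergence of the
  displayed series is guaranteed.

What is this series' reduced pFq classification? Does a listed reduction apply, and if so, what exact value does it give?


With C = 9/4: the canonical form is 1F1(-4; 4/3; -2). Verdict: terminating at k = 4: the factor (-4)_k kills every later term; summing the 5 survivors is exact. Sum: 74349/1820.

The tell: with t_0 = 9/4, the product of the first k integers (prefactor 9/4) is k!.
Adjacent-term ratio: r(k) = (-2) * (k-4) / [(k+4/3) (k+1)] - rational in k. x = (-2); t_0 = 9/4; negate the roots.


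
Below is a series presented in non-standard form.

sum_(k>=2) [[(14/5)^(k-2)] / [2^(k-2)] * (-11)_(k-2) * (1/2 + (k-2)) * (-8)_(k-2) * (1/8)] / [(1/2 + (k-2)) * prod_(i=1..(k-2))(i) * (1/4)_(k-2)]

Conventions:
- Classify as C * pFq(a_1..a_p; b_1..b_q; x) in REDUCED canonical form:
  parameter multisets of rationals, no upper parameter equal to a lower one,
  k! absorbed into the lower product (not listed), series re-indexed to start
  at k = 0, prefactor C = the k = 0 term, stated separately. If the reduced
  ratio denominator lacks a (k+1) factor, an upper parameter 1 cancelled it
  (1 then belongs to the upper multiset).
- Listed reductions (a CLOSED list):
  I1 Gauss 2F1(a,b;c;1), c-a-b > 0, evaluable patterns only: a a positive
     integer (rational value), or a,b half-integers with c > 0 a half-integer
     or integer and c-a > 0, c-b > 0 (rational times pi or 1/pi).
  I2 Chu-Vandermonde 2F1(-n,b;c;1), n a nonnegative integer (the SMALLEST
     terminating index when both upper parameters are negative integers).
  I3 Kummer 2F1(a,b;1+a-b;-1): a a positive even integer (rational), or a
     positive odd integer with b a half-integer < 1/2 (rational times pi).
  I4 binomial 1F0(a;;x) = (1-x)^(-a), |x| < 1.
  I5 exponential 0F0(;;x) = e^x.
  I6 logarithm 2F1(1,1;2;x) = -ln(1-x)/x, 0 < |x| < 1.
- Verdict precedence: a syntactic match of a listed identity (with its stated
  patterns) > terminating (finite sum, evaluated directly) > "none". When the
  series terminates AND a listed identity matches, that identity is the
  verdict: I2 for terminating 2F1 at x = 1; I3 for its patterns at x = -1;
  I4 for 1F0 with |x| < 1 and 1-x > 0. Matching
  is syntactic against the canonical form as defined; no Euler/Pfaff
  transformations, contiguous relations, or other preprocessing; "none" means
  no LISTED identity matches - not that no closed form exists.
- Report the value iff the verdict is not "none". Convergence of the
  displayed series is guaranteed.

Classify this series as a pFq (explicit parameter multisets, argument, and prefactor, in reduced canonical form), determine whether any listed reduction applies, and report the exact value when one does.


Reduced: x = 7/5, 2F1, upper = {-11, -8}, lower = {1/4}, C = 1/8. Verdict: terminating at k = 8: the factor (-8)_k kills every later term; summing the 9 survivors is exact. Its exact value is 59402336083707053/100140625000.

Key observation: from the first term 1/8: striking the common factor k + 1/2 reduces the term (C = 1/8, x = 7/5).
Ratio: r(k) = (7/5) * (k-11) (k-8) / [(k+1/4) (k+1)] ; factor over Q: parameters, x = (7/5), and C = 1/8.


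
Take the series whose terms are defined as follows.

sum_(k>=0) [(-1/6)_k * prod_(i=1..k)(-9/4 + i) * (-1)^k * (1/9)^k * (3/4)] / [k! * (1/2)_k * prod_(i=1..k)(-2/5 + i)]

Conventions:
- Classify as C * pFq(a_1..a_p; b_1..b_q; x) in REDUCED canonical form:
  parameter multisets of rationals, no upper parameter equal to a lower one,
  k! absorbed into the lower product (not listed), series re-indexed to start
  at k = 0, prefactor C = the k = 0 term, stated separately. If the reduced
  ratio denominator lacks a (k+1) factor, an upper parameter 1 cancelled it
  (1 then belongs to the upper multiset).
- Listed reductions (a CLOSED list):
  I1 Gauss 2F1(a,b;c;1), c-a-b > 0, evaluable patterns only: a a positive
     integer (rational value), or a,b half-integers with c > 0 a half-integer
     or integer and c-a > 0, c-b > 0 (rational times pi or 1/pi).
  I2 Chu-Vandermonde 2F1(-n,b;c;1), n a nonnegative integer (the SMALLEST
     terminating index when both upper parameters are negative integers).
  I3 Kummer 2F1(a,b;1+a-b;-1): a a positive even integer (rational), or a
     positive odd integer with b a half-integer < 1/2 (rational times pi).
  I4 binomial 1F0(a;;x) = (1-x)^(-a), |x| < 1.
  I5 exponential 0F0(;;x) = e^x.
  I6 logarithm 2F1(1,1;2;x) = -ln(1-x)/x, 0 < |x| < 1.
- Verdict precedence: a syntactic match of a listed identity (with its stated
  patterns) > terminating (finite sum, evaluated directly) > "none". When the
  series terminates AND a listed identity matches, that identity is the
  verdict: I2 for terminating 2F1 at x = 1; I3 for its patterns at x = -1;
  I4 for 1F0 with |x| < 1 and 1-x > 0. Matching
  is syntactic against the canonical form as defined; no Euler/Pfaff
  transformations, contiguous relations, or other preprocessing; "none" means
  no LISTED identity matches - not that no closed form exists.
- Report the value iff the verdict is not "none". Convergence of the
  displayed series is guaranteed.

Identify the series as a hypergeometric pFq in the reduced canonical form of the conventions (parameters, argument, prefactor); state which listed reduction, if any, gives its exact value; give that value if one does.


Key step: t_0 = 3/4 here, and the running product (prefactor 3/4) telescopes to a rising factorial.
Term ratio: r(k) = (-1/9) * (k-5/4) (k-1/6) / [(k+1/2) (k+3/5) (k+1)] - rational; roots negated = parameters, x = (-1/9), C = 3/4.

The series (x = -1/9) is 2F2: upper {-5/4, -1/6}, lower {1/2, 3/5}, prefactor 3/4. Verdict: none. A 2F2 with upper {-5/4, -1/6} fits none of I1-I6 at x = -1/9; the sum runs forever.


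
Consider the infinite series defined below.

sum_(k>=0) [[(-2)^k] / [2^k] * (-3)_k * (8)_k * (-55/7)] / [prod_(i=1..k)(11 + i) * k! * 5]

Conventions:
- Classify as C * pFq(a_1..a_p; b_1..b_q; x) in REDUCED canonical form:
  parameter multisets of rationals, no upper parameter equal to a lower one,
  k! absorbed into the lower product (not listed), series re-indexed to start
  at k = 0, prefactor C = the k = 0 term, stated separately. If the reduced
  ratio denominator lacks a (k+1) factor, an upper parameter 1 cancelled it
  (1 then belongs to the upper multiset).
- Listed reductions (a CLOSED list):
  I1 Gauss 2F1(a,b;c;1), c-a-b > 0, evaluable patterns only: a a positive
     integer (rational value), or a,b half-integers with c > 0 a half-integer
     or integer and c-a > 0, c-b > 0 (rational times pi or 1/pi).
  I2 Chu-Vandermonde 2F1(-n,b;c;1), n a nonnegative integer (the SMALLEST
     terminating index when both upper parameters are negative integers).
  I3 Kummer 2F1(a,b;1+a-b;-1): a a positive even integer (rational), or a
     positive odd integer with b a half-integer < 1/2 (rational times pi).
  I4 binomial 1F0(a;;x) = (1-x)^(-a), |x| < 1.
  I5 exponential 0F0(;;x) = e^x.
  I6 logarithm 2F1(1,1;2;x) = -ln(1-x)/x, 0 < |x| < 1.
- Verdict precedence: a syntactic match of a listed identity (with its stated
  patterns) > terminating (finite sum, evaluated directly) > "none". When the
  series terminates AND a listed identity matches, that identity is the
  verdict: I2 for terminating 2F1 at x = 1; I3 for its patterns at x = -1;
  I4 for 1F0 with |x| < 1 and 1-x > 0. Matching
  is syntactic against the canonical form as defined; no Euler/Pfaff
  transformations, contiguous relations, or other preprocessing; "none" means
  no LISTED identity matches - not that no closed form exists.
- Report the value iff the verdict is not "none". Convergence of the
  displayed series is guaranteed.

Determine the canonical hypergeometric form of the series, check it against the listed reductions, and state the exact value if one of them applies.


The tell: t_0 = -11/7 here, and the constant factors (C = -11/7, x = -1) combine into one prefactor.
Term ratio: r(k) = (-1) * (k-3) (k+8) / [(k+12) (k+1)] - poly over poly, x = (-1) from leading terms; C = -11/7 at k = 0.

Reduced: x = -1, 2F1, upper = {-3, 8}, lower = {12}, C = -11/7. Verdict at x = -1: the Kummer evaluation I3 matches (x = -1; c = 12 equals 1+a-b for upper {-3, 8}: listed pattern). Value: -363/49.


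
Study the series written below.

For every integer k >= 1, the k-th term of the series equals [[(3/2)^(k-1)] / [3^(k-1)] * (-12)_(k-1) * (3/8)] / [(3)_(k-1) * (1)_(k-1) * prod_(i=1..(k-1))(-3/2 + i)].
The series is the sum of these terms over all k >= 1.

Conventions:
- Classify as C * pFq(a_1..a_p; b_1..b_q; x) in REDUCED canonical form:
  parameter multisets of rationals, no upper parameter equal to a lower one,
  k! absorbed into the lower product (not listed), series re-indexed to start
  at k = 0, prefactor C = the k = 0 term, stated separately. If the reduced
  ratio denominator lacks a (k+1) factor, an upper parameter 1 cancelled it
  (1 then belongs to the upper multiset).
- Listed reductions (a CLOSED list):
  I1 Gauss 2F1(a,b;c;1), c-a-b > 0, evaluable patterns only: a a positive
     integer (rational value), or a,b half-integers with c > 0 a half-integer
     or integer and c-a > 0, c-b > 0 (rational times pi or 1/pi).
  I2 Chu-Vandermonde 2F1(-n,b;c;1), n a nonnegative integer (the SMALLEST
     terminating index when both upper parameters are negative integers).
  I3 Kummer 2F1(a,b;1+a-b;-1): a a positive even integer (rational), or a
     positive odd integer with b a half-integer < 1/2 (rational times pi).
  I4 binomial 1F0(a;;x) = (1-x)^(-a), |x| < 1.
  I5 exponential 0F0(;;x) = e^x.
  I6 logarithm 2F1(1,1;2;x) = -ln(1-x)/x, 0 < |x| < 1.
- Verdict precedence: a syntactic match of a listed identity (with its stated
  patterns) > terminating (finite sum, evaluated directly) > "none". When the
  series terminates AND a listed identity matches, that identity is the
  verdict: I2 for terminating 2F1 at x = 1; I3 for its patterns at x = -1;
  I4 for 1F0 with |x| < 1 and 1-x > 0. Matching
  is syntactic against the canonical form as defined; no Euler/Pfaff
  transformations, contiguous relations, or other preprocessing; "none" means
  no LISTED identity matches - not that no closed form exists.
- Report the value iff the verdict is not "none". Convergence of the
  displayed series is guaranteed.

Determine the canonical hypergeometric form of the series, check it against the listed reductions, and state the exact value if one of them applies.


Prefactor 3/8, argument 1/2: 1F2 with upper {-12} over lower {-1/2, 3}. Verdict: terminating - the sum ends at index 12 because -12 is a negative integer; exact evaluation follows. Sum: 379670065261636404779/1598188534808785920000.

Key step: with t_0 = 3/8, the two k-th powers (prefactor 3/8) combine into one argument.
Ratio: r(k) = (1/2) * (k-12) / [(k-1/2) (k+3) (k+1)] - rational in k, leading ratio (1/2); with t_0 = 3/8, classification follows.


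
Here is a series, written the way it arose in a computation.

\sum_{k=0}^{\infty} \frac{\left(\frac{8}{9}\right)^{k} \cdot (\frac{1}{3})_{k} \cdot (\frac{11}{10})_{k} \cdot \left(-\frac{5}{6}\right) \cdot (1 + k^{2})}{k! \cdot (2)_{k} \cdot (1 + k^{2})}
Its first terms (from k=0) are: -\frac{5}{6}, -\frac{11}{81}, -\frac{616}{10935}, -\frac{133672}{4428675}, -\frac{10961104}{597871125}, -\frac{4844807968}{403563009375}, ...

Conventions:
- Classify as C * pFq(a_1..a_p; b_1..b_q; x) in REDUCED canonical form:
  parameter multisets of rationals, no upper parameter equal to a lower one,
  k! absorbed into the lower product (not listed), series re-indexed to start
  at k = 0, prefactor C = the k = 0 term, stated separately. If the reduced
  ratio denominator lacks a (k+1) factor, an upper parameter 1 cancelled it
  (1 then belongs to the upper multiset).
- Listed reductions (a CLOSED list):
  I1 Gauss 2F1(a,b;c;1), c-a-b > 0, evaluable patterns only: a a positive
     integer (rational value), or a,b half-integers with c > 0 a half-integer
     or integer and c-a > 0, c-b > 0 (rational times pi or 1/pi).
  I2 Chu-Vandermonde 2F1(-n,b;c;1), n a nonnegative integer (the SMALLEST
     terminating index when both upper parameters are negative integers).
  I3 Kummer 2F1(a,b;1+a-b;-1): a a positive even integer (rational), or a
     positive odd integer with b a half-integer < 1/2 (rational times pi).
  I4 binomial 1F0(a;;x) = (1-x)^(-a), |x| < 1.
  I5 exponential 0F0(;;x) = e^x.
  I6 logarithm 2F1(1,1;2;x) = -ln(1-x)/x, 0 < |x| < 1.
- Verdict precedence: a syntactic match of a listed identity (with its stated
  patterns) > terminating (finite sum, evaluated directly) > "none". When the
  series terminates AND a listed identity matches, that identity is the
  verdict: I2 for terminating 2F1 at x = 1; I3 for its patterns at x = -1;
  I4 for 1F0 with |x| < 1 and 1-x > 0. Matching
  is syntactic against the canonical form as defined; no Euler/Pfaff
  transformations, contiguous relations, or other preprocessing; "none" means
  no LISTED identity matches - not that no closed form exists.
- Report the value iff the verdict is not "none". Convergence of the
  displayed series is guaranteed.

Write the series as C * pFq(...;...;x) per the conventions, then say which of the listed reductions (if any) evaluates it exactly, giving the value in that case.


Reduced: x = \frac{8}{9}, 2F1, upper = {\frac{1}{3}, \frac{11}{10}}, lower = {2}, C = -\frac{5}{6}. Verdict: none. A 2F1 with upper {\frac{1}{3}, \frac{11}{10}} fits none of I1-I6 at x = \frac{8}{9}; the sum runs forever.

Structural cue: with t_0 = -\frac{5}{6}, striking the common factor k^2 + 1 reduces the term (prefactor -5/6).
Term ratio: r(k) = \frac{8}{9} * (k+\frac{1}{3}) (k+\frac{11}{10}) / [(k+2) (k+1)] - rational in k, leading ratio \frac{8}{9}; with t_0 = -\frac{5}{6}, classification follows.


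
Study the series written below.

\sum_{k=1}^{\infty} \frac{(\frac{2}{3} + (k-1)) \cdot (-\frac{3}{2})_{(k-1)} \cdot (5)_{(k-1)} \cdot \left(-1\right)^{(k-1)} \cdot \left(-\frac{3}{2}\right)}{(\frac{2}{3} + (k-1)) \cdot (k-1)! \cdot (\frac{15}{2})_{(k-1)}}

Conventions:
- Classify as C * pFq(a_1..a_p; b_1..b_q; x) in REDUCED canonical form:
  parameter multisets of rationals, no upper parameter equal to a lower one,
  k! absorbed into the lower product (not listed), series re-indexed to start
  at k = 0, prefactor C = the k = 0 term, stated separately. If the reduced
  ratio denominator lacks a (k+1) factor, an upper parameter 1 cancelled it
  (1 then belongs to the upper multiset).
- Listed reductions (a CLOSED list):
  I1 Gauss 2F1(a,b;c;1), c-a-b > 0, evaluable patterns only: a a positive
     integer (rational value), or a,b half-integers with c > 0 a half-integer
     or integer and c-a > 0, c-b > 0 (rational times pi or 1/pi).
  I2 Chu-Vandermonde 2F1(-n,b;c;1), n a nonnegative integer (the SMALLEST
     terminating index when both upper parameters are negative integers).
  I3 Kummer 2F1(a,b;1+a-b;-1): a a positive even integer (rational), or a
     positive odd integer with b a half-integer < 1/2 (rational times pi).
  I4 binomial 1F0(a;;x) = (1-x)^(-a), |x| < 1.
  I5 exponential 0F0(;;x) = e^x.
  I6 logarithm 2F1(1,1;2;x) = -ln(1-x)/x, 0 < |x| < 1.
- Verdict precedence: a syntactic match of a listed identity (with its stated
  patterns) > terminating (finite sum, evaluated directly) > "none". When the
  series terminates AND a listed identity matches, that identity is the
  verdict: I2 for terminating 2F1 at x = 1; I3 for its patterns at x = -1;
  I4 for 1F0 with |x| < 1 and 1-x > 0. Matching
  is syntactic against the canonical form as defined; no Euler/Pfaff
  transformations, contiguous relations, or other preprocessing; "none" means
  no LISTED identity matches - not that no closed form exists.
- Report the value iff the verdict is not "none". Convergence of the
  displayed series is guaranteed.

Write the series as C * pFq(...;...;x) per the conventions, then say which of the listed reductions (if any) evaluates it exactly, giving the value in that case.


Canonical form: C = -\frac{3}{2} times 2F1 with upper {-\frac{3}{2}, 5}, lower {\frac{15}{2}}, x = -1. Verdict: Kummer's theorem (I3) fires (x = -1; c = \frac{15}{2} equals 1+a-b for upper {-\frac{3}{2}, 5}: listed pattern). Sum: \left(-\frac{135135}{131072}\right) \cdot \pi.

Structural cue: t_0 = -\frac{3}{2} here, and the factor k + 2/3 cancels (top and bottom), leaving C = -3/2.
Ratio: r(k) = -1 * (k-\frac{3}{2}) (k+5) / [(k+\frac{15}{2}) (k+1)] - rational; roots negated = parameters, x = -1, C = -\frac{3}{2}.


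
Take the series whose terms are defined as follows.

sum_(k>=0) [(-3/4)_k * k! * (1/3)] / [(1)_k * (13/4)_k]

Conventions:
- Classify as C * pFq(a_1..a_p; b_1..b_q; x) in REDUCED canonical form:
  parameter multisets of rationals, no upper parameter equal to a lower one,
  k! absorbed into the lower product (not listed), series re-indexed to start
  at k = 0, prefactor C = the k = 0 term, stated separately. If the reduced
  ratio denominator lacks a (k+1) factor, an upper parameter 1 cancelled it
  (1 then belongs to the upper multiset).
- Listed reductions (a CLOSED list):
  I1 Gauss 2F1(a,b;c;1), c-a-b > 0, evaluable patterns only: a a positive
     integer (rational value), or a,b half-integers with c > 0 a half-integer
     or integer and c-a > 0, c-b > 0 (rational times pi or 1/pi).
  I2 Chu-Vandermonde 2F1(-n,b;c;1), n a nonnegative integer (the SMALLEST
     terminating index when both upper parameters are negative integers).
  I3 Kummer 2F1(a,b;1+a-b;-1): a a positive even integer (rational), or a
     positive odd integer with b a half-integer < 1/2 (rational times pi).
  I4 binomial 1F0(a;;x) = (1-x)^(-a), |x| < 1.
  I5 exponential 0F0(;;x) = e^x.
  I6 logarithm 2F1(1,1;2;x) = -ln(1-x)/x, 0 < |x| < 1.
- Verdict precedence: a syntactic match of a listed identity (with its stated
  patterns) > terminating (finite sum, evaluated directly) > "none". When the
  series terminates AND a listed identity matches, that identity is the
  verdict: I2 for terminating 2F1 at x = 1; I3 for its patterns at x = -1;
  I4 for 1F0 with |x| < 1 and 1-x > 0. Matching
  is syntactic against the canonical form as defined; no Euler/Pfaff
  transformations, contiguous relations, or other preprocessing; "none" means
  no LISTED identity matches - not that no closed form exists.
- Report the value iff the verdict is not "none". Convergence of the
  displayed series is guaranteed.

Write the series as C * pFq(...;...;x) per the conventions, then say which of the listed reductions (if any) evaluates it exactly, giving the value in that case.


Key step: from the first term 1/3: the factorial ratio (prefactor 1/3) (k+a-1)!/(a-1)! is a rising factorial (a)_k.
Term ratio: r(k) = 1 * (k-3/4) (k+1) / [(k+13/4) (k+1)] - rational; roots negated = parameters, x = 1, C = 1/3.

Canonical form: C = 1/3 times 2F1 with upper {-3/4, 1}, lower {13/4}, x = 1. Verdict: this is the Gauss summation I1 (x = 1: the Gamma ratio telescopes since c-a-b = 3 > 0 and a = 1 in Z>0). Exact value: 1/4.


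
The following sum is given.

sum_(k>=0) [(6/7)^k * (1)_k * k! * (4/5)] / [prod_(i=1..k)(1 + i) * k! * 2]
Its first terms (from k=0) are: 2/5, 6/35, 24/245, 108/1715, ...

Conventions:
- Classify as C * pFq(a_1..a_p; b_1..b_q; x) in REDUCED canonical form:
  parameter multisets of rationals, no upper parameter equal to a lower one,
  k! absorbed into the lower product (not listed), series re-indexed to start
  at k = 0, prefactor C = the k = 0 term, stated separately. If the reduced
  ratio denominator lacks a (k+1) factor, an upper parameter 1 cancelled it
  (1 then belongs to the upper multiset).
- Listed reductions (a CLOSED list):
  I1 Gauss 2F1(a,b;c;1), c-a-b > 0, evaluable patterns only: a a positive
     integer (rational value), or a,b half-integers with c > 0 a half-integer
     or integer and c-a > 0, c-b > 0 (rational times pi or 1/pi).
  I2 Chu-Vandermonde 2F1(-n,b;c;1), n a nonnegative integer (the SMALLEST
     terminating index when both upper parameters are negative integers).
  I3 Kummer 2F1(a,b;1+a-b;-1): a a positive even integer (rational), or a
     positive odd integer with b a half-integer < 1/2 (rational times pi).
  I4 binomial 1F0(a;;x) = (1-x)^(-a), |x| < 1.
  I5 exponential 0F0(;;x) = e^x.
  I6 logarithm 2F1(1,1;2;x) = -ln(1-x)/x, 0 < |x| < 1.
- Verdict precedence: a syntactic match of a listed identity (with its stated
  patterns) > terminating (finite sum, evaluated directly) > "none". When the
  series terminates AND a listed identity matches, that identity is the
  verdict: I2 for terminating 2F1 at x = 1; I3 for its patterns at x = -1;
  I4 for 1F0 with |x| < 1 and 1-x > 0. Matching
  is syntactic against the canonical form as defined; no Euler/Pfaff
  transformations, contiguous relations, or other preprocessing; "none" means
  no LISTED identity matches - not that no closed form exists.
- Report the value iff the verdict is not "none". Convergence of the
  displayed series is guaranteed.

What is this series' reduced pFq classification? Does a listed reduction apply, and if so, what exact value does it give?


Classification (C = 2/5): 2F1 with upper {1, 1}, lower {2}, argument x = 6/7. Verdict: the logarithmic series (I6) matches (the logarithm: parameters (1,1;2), x = 6/7). Hence: (-7/15) * ln(1/7).

Key step: with t_0 = 2/5, the factorial ratio (C = 2/5) (k+a-1)!/(a-1)! is a rising factorial (a)_k.
Ratio: r(k) = (6/7) * (k+1) (k+1) / [(k+2) (k+1)] - rational in k. x = (6/7); t_0 = 2/5; negate the roots.


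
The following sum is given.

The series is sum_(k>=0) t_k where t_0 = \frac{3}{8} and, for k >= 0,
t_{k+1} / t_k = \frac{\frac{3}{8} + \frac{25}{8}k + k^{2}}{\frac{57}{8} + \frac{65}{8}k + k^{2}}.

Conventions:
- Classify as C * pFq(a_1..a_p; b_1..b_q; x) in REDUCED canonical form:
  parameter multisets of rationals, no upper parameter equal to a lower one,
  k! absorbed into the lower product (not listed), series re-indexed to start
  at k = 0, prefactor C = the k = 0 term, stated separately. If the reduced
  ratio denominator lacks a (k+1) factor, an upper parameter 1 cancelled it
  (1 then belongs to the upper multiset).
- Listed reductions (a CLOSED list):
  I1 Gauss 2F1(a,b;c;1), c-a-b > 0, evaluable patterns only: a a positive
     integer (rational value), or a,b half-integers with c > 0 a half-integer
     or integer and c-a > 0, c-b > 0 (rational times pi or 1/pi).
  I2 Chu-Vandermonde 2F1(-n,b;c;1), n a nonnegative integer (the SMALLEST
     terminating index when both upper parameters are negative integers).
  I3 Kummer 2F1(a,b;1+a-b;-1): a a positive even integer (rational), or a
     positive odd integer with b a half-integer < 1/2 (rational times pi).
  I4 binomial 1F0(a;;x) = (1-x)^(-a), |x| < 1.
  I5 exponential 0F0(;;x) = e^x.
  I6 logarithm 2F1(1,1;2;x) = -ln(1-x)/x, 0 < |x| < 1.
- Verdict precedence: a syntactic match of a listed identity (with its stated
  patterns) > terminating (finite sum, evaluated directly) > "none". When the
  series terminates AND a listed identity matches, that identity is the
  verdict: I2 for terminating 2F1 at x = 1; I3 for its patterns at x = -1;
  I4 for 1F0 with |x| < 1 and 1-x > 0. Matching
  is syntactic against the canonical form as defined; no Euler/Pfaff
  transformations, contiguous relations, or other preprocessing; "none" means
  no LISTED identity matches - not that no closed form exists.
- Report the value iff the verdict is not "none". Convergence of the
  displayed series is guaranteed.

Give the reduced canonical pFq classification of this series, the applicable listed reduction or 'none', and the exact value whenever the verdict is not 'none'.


Structural cue: with t_0 = \frac{3}{8}, the expanded ratio factors over Q; prefactor 3/8, roots give parameters.
Ratio: r(k) = 1 * (k+\frac{1}{8}) (k+3) / [(k+\frac{57}{8}) (k+1)] ; factor over Q: parameters, x = 1, and C = \frac{3}{8}.

At argument 1: a 2F1 with upper {\frac{1}{8}, 3}, lower {\frac{57}{8}}, scaled by C = \frac{3}{8}. Verdict: Gauss's theorem (I1) applies (x = 1: the Gamma ratio telescopes since c-a-b = 4 > 0 and a = 3 in Z>0). Hence: \frac{66297}{163840}.


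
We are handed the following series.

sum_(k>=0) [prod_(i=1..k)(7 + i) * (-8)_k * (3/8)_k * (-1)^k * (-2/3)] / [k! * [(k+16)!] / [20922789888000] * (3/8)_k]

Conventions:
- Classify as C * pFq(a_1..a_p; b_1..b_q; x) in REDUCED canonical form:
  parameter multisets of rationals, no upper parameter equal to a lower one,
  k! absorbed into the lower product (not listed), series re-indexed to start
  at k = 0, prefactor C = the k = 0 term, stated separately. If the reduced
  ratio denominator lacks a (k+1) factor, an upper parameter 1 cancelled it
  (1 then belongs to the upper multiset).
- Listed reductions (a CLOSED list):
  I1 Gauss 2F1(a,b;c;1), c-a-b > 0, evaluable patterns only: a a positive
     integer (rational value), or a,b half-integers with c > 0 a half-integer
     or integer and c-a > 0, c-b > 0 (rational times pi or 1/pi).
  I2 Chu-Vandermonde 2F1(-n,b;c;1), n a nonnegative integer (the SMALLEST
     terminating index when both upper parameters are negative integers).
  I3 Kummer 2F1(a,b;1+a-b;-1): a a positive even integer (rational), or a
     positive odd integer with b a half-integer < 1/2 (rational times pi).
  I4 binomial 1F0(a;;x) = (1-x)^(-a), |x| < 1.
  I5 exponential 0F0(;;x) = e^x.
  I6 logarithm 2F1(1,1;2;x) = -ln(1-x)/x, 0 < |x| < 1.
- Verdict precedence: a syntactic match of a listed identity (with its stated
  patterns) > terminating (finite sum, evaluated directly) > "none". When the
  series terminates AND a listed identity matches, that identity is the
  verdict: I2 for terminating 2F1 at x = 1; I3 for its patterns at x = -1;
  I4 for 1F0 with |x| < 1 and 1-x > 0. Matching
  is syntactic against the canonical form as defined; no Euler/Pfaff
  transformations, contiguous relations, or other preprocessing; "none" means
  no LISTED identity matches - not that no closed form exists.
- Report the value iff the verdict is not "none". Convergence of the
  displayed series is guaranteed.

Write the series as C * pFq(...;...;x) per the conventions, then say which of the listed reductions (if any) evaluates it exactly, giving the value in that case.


The tell: with t_0 = -2/3, the denominator's factorial ratio (C = -2/3) is a lower Pochhammer.
Term ratio: r(k) = (-1) * (k-8) (k+8) / [(k+17) (k+1)] - poly over poly, x = (-1) from leading terms; C = -2/3 at k = 0.

x = -1 here; the reduced form reads 2F1, upper {-8, 8}, lower {17}, C = -2/3. Verdict (x = -1): the Kummer evaluation I3 applies (x = -1; c = 17 equals 1+a-b for upper {-8, 8}: listed pattern). Value: -52/3.


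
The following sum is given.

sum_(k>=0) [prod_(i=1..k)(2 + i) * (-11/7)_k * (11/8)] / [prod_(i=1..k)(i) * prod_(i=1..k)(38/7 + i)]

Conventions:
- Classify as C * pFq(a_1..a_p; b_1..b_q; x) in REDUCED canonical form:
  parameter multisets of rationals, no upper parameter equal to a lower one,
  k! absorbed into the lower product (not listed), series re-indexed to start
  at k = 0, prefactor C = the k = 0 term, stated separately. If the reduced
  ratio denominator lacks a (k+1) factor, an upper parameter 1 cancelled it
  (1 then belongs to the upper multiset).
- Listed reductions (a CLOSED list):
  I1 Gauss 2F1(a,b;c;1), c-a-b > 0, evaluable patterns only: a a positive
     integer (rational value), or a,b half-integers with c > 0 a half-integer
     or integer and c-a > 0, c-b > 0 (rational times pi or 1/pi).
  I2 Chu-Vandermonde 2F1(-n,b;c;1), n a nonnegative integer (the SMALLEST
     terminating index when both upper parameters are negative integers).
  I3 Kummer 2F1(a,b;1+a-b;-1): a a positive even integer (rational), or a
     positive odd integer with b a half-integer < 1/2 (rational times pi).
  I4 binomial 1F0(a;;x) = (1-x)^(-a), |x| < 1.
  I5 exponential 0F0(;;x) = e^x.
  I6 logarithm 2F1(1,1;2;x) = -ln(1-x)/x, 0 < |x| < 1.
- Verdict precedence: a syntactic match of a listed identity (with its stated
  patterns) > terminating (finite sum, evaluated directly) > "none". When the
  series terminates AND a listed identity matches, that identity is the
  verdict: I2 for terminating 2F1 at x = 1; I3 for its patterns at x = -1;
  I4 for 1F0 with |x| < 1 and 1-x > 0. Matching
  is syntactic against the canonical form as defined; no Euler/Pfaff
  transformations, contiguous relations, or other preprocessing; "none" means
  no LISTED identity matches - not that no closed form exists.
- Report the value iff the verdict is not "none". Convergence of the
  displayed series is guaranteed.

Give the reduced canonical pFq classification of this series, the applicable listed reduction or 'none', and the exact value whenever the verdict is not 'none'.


Prefactor 11/8, argument 1: 2F1 with upper {-11/7, 3} over lower {45/7}. Verdict: this is Gauss (I1, integer-parameter pattern) (x = 1: the Gamma ratio telescopes since c-a-b = 5 > 0 and a = 3 in Z>0). Sum: 6479/12005.

The tell: t_0 = 11/8 here, and the running product (C = 11/8) telescopes to a rising factorial.
Ratio: r(k) = 1 * (k-11/7) (k+3) / [(k+45/7) (k+1)] - poly over poly, x = 1 from leading terms; C = 11/8 at k = 0.
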